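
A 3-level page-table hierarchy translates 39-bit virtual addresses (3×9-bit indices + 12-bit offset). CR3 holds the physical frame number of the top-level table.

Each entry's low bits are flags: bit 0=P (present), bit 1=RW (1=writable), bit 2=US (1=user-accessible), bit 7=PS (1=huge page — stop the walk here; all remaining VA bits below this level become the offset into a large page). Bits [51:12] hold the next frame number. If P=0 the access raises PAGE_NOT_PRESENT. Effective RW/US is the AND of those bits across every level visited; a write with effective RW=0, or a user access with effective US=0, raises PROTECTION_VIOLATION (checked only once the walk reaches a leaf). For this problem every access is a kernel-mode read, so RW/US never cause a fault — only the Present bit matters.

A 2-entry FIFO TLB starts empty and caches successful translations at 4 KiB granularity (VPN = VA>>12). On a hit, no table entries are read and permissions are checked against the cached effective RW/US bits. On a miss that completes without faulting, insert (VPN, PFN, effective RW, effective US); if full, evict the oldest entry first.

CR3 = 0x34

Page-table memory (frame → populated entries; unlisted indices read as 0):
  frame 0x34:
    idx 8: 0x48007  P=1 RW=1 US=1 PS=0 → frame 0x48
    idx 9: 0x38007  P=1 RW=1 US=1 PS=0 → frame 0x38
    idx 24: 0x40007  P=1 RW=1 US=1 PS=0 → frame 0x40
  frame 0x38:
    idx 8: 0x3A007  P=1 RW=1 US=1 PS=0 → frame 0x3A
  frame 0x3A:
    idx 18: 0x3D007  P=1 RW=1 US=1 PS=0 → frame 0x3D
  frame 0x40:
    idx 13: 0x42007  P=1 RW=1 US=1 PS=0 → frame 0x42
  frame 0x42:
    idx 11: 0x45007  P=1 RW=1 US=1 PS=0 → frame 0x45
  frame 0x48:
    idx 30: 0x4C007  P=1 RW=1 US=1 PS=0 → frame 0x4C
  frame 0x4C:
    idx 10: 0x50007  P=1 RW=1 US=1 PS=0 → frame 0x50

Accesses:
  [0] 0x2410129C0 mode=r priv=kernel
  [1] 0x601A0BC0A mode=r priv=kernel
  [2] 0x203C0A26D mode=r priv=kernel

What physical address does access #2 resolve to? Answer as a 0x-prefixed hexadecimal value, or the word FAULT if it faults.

Walk each access:
#0 VA=0x2410129C0 (r,kernel):
  lvl0: tbl 0x34, slot 9 ⇒ 0x38007 (P1/RW1/US1/PS0)
  lvl1: tbl 0x38, slot 8 ⇒ 0x3A007 (P1/RW1/US1/PS0)
  lvl2: tbl 0x3A, slot 18 ⇒ 0x3D007 (P1/RW1/US1/PS0)
  ✓ 0x3D9C0  — 3 lookups
#1 VA=0x601A0BC0A (r,kernel):
  lvl0: tbl 0x34, slot 24 ⇒ 0x40007 (P1/RW1/US1/PS0)
  lvl1: tbl 0x40, slot 13 ⇒ 0x42007 (P1/RW1/US1/PS0)
  lvl2: tbl 0x42, slot 11 ⇒ 0x45007 (P1/RW1/US1/PS0)
  ✓ 0x45C0A  — 3 lookups
#2 VA=0x203C0A26D (r,kernel):
  lvl0: tbl 0x34, slot 8 ⇒ 0x48007 (P1/RW1/US1/PS0)
  lvl1: tbl 0x48, slot 30 ⇒ 0x4C007 (P1/RW1/US1/PS0)
  lvl2: tbl 0x4C, slot 10 ⇒ 0x50007 (P1/RW1/US1/PS0)
  ✓ 0x5026D  — 3 lookups

Access #2 PA: 0x5026D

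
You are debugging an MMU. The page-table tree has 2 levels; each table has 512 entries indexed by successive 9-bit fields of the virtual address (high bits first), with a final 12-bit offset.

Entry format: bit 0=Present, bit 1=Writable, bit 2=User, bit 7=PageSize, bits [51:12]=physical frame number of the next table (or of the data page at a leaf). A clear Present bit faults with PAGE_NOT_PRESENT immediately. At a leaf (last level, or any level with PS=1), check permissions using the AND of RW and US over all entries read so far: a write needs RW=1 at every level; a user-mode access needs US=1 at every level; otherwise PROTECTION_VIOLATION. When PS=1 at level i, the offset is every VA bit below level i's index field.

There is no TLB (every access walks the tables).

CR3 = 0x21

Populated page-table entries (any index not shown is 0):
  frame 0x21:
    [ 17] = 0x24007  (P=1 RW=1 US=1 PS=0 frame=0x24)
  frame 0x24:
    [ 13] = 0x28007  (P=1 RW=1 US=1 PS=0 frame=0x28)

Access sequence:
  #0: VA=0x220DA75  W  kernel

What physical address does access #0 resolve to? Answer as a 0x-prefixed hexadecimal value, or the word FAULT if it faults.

Walk each access:
#0 VA=0x220DA75 (w,kernel):
  L0 @0x21[17] → 0x24007  P=1,RW=1,US=1,PS=0
  L1 @0x24[13] → 0x28007  P=1,RW=1,US=1,PS=0
  ⇒ phys 0x28A75  [2 reads]

Access #0 PA: 0x28A75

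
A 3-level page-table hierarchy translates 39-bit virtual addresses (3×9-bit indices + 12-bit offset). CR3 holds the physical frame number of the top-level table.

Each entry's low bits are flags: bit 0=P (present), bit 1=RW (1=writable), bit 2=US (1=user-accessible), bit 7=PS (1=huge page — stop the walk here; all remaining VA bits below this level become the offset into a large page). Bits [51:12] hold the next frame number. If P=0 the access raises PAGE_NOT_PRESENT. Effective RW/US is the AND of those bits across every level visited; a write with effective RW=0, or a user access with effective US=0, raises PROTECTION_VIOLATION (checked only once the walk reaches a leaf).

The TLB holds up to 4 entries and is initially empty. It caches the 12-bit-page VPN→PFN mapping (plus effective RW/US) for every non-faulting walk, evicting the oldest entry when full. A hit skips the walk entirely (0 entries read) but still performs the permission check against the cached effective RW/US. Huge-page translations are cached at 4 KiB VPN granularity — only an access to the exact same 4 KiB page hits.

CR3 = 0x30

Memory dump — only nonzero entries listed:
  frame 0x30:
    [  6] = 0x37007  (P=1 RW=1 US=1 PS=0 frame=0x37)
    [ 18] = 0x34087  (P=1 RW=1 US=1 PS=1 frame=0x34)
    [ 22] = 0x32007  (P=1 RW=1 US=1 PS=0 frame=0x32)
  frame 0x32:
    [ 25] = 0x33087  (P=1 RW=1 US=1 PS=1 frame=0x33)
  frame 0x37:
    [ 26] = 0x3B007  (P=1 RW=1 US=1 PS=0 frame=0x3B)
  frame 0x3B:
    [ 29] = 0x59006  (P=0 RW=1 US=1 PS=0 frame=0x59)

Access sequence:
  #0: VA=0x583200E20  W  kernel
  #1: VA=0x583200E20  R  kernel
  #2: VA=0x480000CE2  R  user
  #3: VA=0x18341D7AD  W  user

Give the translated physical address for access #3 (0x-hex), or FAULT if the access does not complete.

Per-access translation:
#0 VA=0x583200E20 (w,kernel):
  [0] read 0x30 idx=22: raw=0x32007 flags P=1 W=1 U=1 S=0
  [1] read 0x32 idx=25: raw=0x33087 flags P=1 W=1 U=1 S=1
  ✓ 0x33E20 (huge @L1)  — 2 lookups
#1 VA=0x583200E20 (r,kernel):
  TLB hit vpn=0x583200 → PA=0x33E20
#2 VA=0x480000CE2 (r,user):
  [0] read 0x30 idx=18: raw=0x34087 flags P=1 W=1 U=1 S=1
  ✓ 0x34CE2 (huge @L0)  — 1 lookups
#3 VA=0x18341D7AD (w,user):
  [0] read 0x30 idx=6: raw=0x37007 flags P=1 W=1 U=1 S=0
  [1] read 0x37 idx=26: raw=0x3B007 flags P=1 W=1 U=1 S=0
  [2] read 0x3B idx=29: raw=0x59006 flags P=0 W=1 U=1 S=0
  ⇒ fault: PAGE_NOT_PRESENT  — 3 lookups

Access #3 PA: FAULT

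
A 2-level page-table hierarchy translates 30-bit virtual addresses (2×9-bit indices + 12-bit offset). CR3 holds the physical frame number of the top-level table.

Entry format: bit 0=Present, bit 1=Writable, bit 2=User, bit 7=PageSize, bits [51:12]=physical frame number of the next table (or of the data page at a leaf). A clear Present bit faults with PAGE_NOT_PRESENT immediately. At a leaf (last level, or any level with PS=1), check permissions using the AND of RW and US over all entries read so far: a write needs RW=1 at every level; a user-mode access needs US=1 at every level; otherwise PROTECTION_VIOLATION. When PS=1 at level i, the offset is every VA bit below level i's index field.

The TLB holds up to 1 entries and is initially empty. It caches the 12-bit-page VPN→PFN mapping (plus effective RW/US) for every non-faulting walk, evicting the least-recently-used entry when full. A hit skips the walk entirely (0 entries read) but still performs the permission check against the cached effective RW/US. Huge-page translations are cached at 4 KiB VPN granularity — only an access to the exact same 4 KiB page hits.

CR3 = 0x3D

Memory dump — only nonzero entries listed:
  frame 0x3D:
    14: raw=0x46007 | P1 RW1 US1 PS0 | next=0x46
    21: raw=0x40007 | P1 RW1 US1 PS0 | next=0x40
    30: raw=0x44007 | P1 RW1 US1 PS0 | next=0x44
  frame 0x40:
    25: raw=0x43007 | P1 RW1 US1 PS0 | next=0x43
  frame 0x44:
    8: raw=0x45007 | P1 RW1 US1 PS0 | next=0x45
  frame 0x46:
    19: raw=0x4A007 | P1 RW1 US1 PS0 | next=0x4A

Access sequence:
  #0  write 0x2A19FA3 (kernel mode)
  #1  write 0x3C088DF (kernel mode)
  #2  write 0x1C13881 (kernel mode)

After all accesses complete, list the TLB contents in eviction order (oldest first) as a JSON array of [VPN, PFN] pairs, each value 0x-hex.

Trace:
#0 VA=0x2A19FA3 (w,kernel):
  L0 @0x3D[21] → 0x40007  P=1,RW=1,US=1,PS=0
  L1 @0x40[25] → 0x43007  P=1,RW=1,US=1,PS=0
  ⇒ phys 0x43FA3  [2 reads]
#1 VA=0x3C088DF (w,kernel):
  L0 @0x3D[30] → 0x44007  P=1,RW=1,US=1,PS=0
  L1 @0x44[8] → 0x45007  P=1,RW=1,US=1,PS=0
  ⇒ phys 0x458DF  [2 reads]
#2 VA=0x1C13881 (w,kernel):
  L0 @0x3D[14] → 0x46007  P=1,RW=1,US=1,PS=0
  L1 @0x46[19] → 0x4A007  P=1,RW=1,US=1,PS=0
  ⇒ phys 0x4A881  [2 reads]

TLB: [["0x1C13", "0x4A"]]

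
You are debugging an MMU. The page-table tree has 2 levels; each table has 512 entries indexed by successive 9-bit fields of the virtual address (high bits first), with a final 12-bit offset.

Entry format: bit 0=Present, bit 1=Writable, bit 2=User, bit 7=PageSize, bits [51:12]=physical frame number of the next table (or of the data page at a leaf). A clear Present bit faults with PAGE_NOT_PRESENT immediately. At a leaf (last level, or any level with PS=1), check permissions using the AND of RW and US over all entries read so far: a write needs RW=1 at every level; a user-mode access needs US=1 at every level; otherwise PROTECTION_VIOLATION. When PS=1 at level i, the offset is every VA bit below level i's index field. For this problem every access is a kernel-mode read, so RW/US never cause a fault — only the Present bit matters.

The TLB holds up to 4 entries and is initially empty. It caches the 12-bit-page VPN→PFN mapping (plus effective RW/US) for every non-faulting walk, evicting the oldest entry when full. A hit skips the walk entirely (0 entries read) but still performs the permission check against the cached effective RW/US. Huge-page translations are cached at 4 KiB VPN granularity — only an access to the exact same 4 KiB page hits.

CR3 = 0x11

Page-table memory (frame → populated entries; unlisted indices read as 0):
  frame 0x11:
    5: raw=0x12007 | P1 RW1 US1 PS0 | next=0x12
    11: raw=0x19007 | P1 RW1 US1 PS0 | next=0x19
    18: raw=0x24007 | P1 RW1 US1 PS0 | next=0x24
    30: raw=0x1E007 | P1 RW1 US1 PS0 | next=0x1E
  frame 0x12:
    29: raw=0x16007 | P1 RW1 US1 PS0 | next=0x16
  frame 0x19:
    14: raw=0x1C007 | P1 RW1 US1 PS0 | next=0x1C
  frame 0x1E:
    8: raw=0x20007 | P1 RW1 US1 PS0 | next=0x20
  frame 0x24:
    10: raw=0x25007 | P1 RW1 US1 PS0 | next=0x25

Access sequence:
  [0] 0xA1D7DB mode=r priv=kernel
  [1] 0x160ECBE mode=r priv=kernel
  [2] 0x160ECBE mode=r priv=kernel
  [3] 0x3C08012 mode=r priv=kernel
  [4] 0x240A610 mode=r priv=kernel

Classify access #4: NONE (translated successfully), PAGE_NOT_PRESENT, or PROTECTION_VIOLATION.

Trace:
#0 VA=0xA1D7DB (r,kernel):
  [0] read 0x11 idx=5: raw=0x12007 flags P=1 W=1 U=1 S=0
  [1] read 0x12 idx=29: raw=0x16007 flags P=1 W=1 U=1 S=0
  ⇒ phys 0x167DB  [2 reads]
#1 VA=0x160ECBE (r,kernel):
  [0] read 0x11 idx=11: raw=0x19007 flags P=1 W=1 U=1 S=0
  [1] read 0x19 idx=14: raw=0x1C007 flags P=1 W=1 U=1 S=0
  ⇒ phys 0x1CCBE  [2 reads]
#2 VA=0x160ECBE (r,kernel):
  TLB hit vpn=0x160E → PA=0x1CCBE
#3 VA=0x3C08012 (r,kernel):
  [0] read 0x11 idx=30: raw=0x1E007 flags P=1 W=1 U=1 S=0
  [1] read 0x1E idx=8: raw=0x20007 flags P=1 W=1 U=1 S=0
  ⇒ phys 0x20012  [2 reads]
#4 VA=0x240A610 (r,kernel):
  [0] read 0x11 idx=18: raw=0x24007 flags P=1 W=1 U=1 S=0
  [1] read 0x24 idx=10: raw=0x25007 flags P=1 W=1 U=1 S=0
  ⇒ phys 0x25610  [2 reads]

Access #4 fault: NONE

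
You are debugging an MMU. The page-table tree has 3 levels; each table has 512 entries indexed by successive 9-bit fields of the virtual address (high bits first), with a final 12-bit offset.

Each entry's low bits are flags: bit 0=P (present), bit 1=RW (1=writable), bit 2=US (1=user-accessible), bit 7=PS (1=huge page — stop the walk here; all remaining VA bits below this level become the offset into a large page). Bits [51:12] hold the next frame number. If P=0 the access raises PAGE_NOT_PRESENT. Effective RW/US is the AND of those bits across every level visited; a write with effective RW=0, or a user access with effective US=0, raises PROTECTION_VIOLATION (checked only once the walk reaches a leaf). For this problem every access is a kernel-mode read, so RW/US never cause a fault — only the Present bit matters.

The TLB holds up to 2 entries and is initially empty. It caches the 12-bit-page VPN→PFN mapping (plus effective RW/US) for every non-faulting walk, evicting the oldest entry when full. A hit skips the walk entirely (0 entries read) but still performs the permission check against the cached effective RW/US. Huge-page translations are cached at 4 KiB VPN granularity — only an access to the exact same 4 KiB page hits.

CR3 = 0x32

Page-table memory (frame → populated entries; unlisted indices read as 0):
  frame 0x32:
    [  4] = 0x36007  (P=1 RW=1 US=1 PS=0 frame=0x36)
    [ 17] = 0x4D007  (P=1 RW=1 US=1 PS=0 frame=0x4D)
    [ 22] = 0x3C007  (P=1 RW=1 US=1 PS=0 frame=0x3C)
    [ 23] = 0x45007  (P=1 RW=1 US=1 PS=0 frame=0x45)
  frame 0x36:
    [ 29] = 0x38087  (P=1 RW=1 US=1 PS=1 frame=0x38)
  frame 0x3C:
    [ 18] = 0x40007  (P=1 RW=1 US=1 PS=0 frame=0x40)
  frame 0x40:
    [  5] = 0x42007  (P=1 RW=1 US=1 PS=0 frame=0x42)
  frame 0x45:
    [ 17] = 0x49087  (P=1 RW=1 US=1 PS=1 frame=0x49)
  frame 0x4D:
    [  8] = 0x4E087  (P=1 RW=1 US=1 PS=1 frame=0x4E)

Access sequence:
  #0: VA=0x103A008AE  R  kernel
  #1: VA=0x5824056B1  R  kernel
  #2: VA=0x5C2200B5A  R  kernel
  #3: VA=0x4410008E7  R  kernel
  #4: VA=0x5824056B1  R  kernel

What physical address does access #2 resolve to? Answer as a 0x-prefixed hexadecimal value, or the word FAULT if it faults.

Walk each access:
#0 VA=0x103A008AE (r,kernel):
  lvl0: tbl 0x32, slot 4 ⇒ 0x36007 (P1/RW1/US1/PS0)
  lvl1: tbl 0x36, slot 29 ⇒ 0x38087 (P1/RW1/US1/PS1)
  ⇒ phys 0x388AE (huge @L1)  [2 reads]
#1 VA=0x5824056B1 (r,kernel):
  lvl0: tbl 0x32, slot 22 ⇒ 0x3C007 (P1/RW1/US1/PS0)
  lvl1: tbl 0x3C, slot 18 ⇒ 0x40007 (P1/RW1/US1/PS0)
  lvl2: tbl 0x40, slot 5 ⇒ 0x42007 (P1/RW1/US1/PS0)
  ⇒ phys 0x426B1  [3 reads]
#2 VA=0x5C2200B5A (r,kernel):
  lvl0: tbl 0x32, slot 23 ⇒ 0x45007 (P1/RW1/US1/PS0)
  lvl1: tbl 0x45, slot 17 ⇒ 0x49087 (P1/RW1/US1/PS1)
  ⇒ phys 0x49B5A (huge @L1)  [2 reads]
#3 VA=0x4410008E7 (r,kernel):
  lvl0: tbl 0x32, slot 17 ⇒ 0x4D007 (P1/RW1/US1/PS0)
  lvl1: tbl 0x4D, slot 8 ⇒ 0x4E087 (P1/RW1/US1/PS1)
  ⇒ phys 0x4E8E7 (huge @L1)  [2 reads]
#4 VA=0x5824056B1 (r,kernel):
  lvl0: tbl 0x32, slot 22 ⇒ 0x3C007 (P1/RW1/US1/PS0)
  lvl1: tbl 0x3C, slot 18 ⇒ 0x40007 (P1/RW1/US1/PS0)
  lvl2: tbl 0x40, slot 5 ⇒ 0x42007 (P1/RW1/US1/PS0)
  ⇒ phys 0x426B1  [3 reads]

Access #2 PA: 0x49B5A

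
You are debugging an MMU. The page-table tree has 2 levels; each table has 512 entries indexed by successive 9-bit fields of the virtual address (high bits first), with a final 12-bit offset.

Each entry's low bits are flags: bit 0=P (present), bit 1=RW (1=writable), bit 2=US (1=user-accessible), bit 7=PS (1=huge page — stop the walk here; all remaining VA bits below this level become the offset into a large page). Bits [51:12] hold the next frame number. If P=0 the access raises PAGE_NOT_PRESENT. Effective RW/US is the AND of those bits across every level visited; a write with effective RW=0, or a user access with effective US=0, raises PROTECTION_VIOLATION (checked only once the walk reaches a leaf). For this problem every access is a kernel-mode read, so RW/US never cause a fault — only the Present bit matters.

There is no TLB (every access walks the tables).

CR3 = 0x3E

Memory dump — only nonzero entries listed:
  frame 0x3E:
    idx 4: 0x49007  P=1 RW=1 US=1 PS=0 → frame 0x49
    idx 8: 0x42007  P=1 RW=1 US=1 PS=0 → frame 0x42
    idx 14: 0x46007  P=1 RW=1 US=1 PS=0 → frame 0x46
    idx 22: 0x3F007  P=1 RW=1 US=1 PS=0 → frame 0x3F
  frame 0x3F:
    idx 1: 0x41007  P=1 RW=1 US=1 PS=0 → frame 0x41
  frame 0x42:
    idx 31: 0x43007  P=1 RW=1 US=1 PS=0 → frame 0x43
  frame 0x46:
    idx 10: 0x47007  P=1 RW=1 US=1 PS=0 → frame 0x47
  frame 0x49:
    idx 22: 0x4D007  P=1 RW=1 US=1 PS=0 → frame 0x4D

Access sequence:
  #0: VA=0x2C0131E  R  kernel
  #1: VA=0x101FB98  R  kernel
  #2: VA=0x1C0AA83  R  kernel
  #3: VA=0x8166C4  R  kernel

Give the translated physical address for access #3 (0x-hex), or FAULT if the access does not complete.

Walk each access:
#0 VA=0x2C0131E (r,kernel):
  L0: frame=0x3E idx=22 entry=0x3F007 [P=1 RW=1 US=1 PS=0]
  L1: frame=0x3F idx=1 entry=0x41007 [P=1 RW=1 US=1 PS=0]
  ✓ 0x4131E  — 2 lookups
#1 VA=0x101FB98 (r,kernel):
  L0: frame=0x3E idx=8 entry=0x42007 [P=1 RW=1 US=1 PS=0]
  L1: frame=0x42 idx=31 entry=0x43007 [P=1 RW=1 US=1 PS=0]
  ✓ 0x43B98  — 2 lookups
#2 VA=0x1C0AA83 (r,kernel):
  L0: frame=0x3E idx=14 entry=0x46007 [P=1 RW=1 US=1 PS=0]
  L1: frame=0x46 idx=10 entry=0x47007 [P=1 RW=1 US=1 PS=0]
  ✓ 0x47A83  — 2 lookups
#3 VA=0x8166C4 (r,kernel):
  L0: frame=0x3E idx=4 entry=0x49007 [P=1 RW=1 US=1 PS=0]
  L1: frame=0x49 idx=22 entry=0x4D007 [P=1 RW=1 US=1 PS=0]
  ✓ 0x4D6C4  — 2 lookups

Access #3 PA: 0x4D6C4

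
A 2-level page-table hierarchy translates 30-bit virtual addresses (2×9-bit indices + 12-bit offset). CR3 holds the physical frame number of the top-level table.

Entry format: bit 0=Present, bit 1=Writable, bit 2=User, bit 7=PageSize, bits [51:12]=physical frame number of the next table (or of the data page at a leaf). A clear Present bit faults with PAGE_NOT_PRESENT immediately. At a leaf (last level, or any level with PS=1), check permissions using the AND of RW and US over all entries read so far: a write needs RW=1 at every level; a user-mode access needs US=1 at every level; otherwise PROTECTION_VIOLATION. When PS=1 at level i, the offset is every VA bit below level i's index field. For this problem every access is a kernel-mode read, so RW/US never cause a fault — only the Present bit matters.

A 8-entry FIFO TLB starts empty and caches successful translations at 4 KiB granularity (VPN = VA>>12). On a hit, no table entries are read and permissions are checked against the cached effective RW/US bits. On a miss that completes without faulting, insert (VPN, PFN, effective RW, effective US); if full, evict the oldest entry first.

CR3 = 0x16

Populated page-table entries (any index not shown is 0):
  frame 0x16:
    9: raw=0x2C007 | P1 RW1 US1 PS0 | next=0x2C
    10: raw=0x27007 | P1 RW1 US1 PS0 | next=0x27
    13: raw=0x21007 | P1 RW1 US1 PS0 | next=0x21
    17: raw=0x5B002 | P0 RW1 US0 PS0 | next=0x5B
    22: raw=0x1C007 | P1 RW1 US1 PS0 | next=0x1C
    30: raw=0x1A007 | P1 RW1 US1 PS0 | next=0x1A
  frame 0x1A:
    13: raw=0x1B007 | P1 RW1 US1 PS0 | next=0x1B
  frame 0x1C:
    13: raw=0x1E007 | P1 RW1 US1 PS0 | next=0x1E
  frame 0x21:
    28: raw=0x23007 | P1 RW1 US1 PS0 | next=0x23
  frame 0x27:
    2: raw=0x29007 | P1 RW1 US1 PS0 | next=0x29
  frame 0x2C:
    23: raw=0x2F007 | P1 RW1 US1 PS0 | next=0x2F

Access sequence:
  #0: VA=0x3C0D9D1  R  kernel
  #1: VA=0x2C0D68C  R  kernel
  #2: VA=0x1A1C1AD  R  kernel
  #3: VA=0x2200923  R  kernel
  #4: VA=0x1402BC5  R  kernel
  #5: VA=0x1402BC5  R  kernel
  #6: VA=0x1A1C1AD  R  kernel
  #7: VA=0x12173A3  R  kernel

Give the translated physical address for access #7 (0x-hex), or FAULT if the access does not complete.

Per-access translation:
#0 VA=0x3C0D9D1 (r,kernel):
  L0 @0x16[30] → 0x1A007  P=1,RW=1,US=1,PS=0
  L1 @0x1A[13] → 0x1B007  P=1,RW=1,US=1,PS=0
  → PA=0x1B9D1  (2 entries read)
#1 VA=0x2C0D68C (r,kernel):
  L0 @0x16[22] → 0x1C007  P=1,RW=1,US=1,PS=0
  L1 @0x1C[13] → 0x1E007  P=1,RW=1,US=1,PS=0
  → PA=0x1E68C  (2 entries read)
#2 VA=0x1A1C1AD (r,kernel):
  L0 @0x16[13] → 0x21007  P=1,RW=1,US=1,PS=0
  L1 @0x21[28] → 0x23007  P=1,RW=1,US=1,PS=0
  → PA=0x231AD  (2 entries read)
#3 VA=0x2200923 (r,kernel):
  L0 @0x16[17] → 0x5B002  P=0,RW=1,US=0,PS=0
  ⇒ fault: PAGE_NOT_PRESENT  — 1 lookups
#4 VA=0x1402BC5 (r,kernel):
  L0 @0x16[10] → 0x27007  P=1,RW=1,US=1,PS=0
  L1 @0x27[2] → 0x29007  P=1,RW=1,US=1,PS=0
  → PA=0x29BC5  (2 entries read)
#5 VA=0x1402BC5 (r,kernel):
  TLB hit vpn=0x1402 → PA=0x29BC5
#6 VA=0x1A1C1AD (r,kernel):
  TLB hit vpn=0x1A1C → PA=0x231AD
#7 VA=0x12173A3 (r,kernel):
  L0 @0x16[9] → 0x2C007  P=1,RW=1,US=1,PS=0
  L1 @0x2C[23] → 0x2F007  P=1,RW=1,US=1,PS=0
  → PA=0x2F3A3  (2 entries read)

Access #7 PA: 0x2F3A3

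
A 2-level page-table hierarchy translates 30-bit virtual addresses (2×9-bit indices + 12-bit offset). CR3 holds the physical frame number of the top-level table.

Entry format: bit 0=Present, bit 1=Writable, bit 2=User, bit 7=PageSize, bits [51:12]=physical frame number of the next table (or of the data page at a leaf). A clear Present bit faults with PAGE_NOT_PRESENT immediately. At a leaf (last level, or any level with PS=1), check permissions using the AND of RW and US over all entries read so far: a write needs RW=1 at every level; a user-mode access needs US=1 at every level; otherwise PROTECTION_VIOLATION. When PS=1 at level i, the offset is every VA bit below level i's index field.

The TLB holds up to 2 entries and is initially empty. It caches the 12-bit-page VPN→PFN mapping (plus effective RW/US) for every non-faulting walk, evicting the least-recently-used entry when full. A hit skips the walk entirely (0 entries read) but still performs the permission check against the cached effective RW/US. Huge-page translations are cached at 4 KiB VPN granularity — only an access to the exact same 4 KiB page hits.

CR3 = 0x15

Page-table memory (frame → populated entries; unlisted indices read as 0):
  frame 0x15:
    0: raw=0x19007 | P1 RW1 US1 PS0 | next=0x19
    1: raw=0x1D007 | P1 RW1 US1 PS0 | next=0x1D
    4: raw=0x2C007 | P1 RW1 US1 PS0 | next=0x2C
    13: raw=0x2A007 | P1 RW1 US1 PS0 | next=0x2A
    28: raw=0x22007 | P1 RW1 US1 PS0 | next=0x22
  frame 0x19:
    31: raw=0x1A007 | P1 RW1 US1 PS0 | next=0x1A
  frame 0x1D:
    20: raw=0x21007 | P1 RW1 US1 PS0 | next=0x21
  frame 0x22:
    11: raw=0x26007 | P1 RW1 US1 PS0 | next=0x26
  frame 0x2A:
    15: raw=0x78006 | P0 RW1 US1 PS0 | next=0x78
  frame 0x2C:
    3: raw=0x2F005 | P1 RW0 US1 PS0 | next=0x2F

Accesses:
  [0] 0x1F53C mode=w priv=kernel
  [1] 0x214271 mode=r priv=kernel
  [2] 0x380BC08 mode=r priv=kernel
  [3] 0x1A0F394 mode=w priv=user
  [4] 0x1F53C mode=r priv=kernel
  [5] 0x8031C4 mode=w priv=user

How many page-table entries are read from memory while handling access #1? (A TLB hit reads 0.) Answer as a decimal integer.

Walk each access:
#0 VA=0x1F53C (w,kernel):
  [0] read 0x15 idx=0: raw=0x19007 flags P=1 W=1 U=1 S=0
  [1] read 0x19 idx=31: raw=0x1A007 flags P=1 W=1 U=1 S=0
  → PA=0x1A53C  (2 entries read)
#1 VA=0x214271 (r,kernel):
  [0] read 0x15 idx=1: raw=0x1D007 flags P=1 W=1 U=1 S=0
  [1] read 0x1D idx=20: raw=0x21007 flags P=1 W=1 U=1 S=0
  → PA=0x21271  (2 entries read)
#2 VA=0x380BC08 (r,kernel):
  [0] read 0x15 idx=28: raw=0x22007 flags P=1 W=1 U=1 S=0
  [1] read 0x22 idx=11: raw=0x26007 flags P=1 W=1 U=1 S=0
  → PA=0x26C08  (2 entries read)
#3 VA=0x1A0F394 (w,user):
  [0] read 0x15 idx=13: raw=0x2A007 flags P=1 W=1 U=1 S=0
  [1] read 0x2A idx=15: raw=0x78006 flags P=0 W=1 U=1 S=0
  ⇒ fault: PAGE_NOT_PRESENT  — 2 lookups
#4 VA=0x1F53C (r,kernel):
  [0] read 0x15 idx=0: raw=0x19007 flags P=1 W=1 U=1 S=0
  [1] read 0x19 idx=31: raw=0x1A007 flags P=1 W=1 U=1 S=0
  → PA=0x1A53C  (2 entries read)
#5 VA=0x8031C4 (w,user):
  [0] read 0x15 idx=4: raw=0x2C007 flags P=1 W=1 U=1 S=0
  [1] read 0x2C idx=3: raw=0x2F005 flags P=1 W=0 U=1 S=0
  ⇒ fault: PROTECTION_VIOLATION  — 2 lookups

Entries read for #1: 2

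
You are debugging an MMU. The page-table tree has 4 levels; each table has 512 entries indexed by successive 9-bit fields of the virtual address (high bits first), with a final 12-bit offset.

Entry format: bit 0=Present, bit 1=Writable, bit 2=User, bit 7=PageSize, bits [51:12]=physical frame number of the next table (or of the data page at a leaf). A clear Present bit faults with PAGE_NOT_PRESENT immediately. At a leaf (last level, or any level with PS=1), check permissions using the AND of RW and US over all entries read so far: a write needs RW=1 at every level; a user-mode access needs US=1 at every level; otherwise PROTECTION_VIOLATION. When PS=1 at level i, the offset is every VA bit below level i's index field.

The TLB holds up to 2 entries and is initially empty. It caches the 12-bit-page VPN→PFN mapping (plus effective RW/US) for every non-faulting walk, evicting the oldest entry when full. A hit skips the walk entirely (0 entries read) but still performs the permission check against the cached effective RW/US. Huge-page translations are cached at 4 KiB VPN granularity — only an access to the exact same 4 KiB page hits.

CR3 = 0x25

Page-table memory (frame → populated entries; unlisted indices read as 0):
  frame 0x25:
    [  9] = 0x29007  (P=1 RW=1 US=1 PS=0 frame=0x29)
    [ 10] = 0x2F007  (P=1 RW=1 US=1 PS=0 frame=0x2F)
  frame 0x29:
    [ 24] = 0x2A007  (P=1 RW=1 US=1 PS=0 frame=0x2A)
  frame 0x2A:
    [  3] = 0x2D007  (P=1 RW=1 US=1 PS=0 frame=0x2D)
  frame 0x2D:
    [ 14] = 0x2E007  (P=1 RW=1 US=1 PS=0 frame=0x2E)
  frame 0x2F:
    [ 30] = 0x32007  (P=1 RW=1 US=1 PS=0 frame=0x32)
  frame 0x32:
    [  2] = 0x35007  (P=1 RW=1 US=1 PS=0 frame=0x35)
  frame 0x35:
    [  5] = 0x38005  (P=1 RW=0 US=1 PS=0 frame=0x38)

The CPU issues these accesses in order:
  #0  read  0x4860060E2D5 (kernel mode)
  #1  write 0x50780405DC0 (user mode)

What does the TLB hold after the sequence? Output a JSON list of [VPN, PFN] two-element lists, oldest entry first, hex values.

Per-access translation:
#0 VA=0x4860060E2D5 (r,kernel):
  L0 @0x25[9] → 0x29007  P=1,RW=1,US=1,PS=0
  L1 @0x29[24] → 0x2A007  P=1,RW=1,US=1,PS=0
  L2 @0x2A[3] → 0x2D007  P=1,RW=1,US=1,PS=0
  L3 @0x2D[14] → 0x2E007  P=1,RW=1,US=1,PS=0
  → PA=0x2E2D5  (4 entries read)
#1 VA=0x50780405DC0 (w,user):
  L0 @0x25[10] → 0x2F007  P=1,RW=1,US=1,PS=0
  L1 @0x2F[30] → 0x32007  P=1,RW=1,US=1,PS=0
  L2 @0x32[2] → 0x35007  P=1,RW=1,US=1,PS=0
  L3 @0x35[5] → 0x38005  P=1,RW=0,US=1,PS=0
  ✗ PROTECTION_VIOLATION  [4 reads]

TLB: [["0x4860060E", "0x2E"]]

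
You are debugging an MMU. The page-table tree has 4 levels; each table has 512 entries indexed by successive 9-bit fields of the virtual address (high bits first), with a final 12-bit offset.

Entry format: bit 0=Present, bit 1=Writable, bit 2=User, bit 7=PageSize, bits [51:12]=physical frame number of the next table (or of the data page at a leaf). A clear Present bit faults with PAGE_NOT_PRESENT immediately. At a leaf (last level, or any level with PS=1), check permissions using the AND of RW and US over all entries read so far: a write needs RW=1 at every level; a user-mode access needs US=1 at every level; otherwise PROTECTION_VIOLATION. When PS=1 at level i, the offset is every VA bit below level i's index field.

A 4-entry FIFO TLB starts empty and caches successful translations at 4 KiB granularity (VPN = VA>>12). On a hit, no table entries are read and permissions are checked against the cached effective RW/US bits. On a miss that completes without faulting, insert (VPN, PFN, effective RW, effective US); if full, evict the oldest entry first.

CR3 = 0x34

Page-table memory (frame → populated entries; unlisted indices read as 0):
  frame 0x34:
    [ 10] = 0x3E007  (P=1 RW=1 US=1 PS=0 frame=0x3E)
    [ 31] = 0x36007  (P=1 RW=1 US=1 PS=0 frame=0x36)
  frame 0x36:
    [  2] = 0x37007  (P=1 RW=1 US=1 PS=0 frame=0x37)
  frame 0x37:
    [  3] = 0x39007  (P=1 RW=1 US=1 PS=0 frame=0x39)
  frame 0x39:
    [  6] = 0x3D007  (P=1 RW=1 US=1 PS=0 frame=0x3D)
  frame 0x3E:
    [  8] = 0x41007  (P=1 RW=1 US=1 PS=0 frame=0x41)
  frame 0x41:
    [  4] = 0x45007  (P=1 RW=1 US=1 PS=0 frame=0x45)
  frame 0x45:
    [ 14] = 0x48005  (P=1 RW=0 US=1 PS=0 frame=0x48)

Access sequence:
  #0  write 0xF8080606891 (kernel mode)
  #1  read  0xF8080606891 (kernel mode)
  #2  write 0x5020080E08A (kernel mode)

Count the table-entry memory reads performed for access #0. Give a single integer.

Per-access translation:
#0 VA=0xF8080606891 (w,kernel):
  L0 @0x34[31] → 0x36007  P=1,RW=1,US=1,PS=0
  L1 @0x36[2] → 0x37007  P=1,RW=1,US=1,PS=0
  L2 @0x37[3] → 0x39007  P=1,RW=1,US=1,PS=0
  L3 @0x39[6] → 0x3D007  P=1,RW=1,US=1,PS=0
  ✓ 0x3D891  — 4 lookups
#1 VA=0xF8080606891 (r,kernel):
  TLB hit vpn=0xF8080606 → PA=0x3D891
#2 VA=0x5020080E08A (w,kernel):
  L0 @0x34[10] → 0x3E007  P=1,RW=1,US=1,PS=0
  L1 @0x3E[8] → 0x41007  P=1,RW=1,US=1,PS=0
  L2 @0x41[4] → 0x45007  P=1,RW=1,US=1,PS=0
  L3 @0x45[14] → 0x48005  P=1,RW=0,US=1,PS=0
  ✗ PROTECTION_VIOLATION  [4 reads]

Entries read for #0: 4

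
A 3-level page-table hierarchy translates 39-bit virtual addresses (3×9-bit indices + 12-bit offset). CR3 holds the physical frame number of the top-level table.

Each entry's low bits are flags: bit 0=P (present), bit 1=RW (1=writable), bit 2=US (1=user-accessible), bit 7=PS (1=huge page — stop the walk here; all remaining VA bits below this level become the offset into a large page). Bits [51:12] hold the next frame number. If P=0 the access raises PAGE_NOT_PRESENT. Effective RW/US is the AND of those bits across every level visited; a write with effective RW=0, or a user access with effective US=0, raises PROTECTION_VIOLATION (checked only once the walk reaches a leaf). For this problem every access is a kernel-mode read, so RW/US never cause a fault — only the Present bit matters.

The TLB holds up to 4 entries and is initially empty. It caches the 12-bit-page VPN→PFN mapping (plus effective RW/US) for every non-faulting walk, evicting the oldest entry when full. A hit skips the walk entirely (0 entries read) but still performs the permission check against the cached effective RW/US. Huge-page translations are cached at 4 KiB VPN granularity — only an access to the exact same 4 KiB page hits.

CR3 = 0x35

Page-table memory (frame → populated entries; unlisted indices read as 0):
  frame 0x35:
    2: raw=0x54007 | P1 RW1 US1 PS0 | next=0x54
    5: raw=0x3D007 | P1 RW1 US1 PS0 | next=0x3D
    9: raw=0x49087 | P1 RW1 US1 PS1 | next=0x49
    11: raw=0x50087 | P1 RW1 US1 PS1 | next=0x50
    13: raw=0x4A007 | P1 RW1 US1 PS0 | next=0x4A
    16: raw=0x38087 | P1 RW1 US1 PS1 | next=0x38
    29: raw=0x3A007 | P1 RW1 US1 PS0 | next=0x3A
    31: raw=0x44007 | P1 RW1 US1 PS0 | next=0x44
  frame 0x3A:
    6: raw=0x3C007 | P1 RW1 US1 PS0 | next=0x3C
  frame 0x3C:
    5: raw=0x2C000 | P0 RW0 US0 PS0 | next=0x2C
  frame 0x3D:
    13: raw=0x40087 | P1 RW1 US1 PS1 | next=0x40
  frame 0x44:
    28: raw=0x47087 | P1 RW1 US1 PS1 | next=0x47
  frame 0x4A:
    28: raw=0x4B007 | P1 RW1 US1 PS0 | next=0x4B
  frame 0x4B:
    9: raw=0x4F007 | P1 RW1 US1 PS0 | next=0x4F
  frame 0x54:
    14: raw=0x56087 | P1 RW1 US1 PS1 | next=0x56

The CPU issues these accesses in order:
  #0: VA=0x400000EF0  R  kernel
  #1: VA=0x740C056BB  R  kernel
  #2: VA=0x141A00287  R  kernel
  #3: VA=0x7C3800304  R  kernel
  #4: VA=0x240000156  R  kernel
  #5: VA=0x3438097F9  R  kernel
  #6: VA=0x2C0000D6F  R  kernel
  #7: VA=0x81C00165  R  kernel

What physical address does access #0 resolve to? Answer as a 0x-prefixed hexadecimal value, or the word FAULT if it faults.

Walk each access:
#0 VA=0x400000EF0 (r,kernel):
  L0 @0x35[16] → 0x38087  P=1,RW=1,US=1,PS=1
  ✓ 0x38EF0 (huge @L0)  — 1 lookups
#1 VA=0x740C056BB (r,kernel):
  L0 @0x35[29] → 0x3A007  P=1,RW=1,US=1,PS=0
  L1 @0x3A[6] → 0x3C007  P=1,RW=1,US=1,PS=0
  L2 @0x3C[5] → 0x2C000  P=0,RW=0,US=0,PS=0
  ⇒ fault: PAGE_NOT_PRESENT  — 3 lookups
#2 VA=0x141A00287 (r,kernel):
  L0 @0x35[5] → 0x3D007  P=1,RW=1,US=1,PS=0
  L1 @0x3D[13] → 0x40087  P=1,RW=1,US=1,PS=1
  ✓ 0x40287 (huge @L1)  — 2 lookups
#3 VA=0x7C3800304 (r,kernel):
  L0 @0x35[31] → 0x44007  P=1,RW=1,US=1,PS=0
  L1 @0x44[28] → 0x47087  P=1,RW=1,US=1,PS=1
  ✓ 0x47304 (huge @L1)  — 2 lookups
#4 VA=0x240000156 (r,kernel):
  L0 @0x35[9] → 0x49087  P=1,RW=1,US=1,PS=1
  ✓ 0x49156 (huge @L0)  — 1 lookups
#5 VA=0x3438097F9 (r,kernel):
  L0 @0x35[13] → 0x4A007  P=1,RW=1,US=1,PS=0
  L1 @0x4A[28] → 0x4B007  P=1,RW=1,US=1,PS=0
  L2 @0x4B[9] → 0x4F007  P=1,RW=1,US=1,PS=0
  ✓ 0x4F7F9  — 3 lookups
#6 VA=0x2C0000D6F (r,kernel):
  L0 @0x35[11] → 0x50087  P=1,RW=1,US=1,PS=1
  ✓ 0x50D6F (huge @L0)  — 1 lookups
#7 VA=0x81C00165 (r,kernel):
  L0 @0x35[2] → 0x54007  P=1,RW=1,US=1,PS=0
  L1 @0x54[14] → 0x56087  P=1,RW=1,US=1,PS=1
  ✓ 0x56165 (huge @L1)  — 2 lookups

Access #0 PA: 0x38EF0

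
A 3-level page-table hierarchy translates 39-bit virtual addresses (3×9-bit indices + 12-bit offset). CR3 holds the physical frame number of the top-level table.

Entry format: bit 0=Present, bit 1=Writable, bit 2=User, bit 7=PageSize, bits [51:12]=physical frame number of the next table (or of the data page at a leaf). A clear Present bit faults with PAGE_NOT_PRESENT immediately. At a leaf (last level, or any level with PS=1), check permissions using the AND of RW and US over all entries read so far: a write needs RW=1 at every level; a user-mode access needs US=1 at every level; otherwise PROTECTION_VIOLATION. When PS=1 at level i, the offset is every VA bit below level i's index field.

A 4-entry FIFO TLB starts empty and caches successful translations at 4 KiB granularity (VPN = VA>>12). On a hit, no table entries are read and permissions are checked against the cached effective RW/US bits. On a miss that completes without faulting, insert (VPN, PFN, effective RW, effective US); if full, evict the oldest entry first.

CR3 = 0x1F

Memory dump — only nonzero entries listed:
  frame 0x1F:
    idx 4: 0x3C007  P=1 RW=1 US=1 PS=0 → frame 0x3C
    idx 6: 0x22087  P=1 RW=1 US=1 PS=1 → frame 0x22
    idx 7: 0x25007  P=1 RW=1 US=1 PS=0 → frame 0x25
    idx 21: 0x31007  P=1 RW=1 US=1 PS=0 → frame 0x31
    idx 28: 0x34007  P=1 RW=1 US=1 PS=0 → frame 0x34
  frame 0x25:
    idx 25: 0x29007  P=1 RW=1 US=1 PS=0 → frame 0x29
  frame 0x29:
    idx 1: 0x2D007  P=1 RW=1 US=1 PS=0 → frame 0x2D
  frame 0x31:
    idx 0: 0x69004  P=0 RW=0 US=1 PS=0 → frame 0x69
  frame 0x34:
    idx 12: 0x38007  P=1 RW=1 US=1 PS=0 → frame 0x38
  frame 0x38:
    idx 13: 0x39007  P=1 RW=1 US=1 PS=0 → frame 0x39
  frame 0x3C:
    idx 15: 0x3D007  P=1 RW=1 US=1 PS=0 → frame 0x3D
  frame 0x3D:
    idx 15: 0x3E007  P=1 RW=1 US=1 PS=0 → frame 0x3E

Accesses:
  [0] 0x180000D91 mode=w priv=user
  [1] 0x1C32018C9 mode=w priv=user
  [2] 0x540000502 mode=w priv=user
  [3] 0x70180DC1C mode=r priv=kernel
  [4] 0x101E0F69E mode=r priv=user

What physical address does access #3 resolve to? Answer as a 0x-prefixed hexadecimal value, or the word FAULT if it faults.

Walk each access:
#0 VA=0x180000D91 (w,user):
  [0] read 0x1F idx=6: raw=0x22087 flags P=1 W=1 U=1 S=1
  ✓ 0x22D91 (huge @L0)  — 1 lookups
#1 VA=0x1C32018C9 (w,user):
  [0] read 0x1F idx=7: raw=0x25007 flags P=1 W=1 U=1 S=0
  [1] read 0x25 idx=25: raw=0x29007 flags P=1 W=1 U=1 S=0
  [2] read 0x29 idx=1: raw=0x2D007 flags P=1 W=1 U=1 S=0
  ✓ 0x2D8C9  — 3 lookups
#2 VA=0x540000502 (w,user):
  [0] read 0x1F idx=21: raw=0x31007 flags P=1 W=1 U=1 S=0
  [1] read 0x31 idx=0: raw=0x69004 flags P=0 W=0 U=1 S=0
  ⇒ fault: PAGE_NOT_PRESENT  — 2 lookups
#3 VA=0x70180DC1C (r,kernel):
  [0] read 0x1F idx=28: raw=0x34007 flags P=1 W=1 U=1 S=0
  [1] read 0x34 idx=12: raw=0x38007 flags P=1 W=1 U=1 S=0
  [2] read 0x38 idx=13: raw=0x39007 flags P=1 W=1 U=1 S=0
  ✓ 0x39C1C  — 3 lookups
#4 VA=0x101E0F69E (r,user):
  [0] read 0x1F idx=4: raw=0x3C007 flags P=1 W=1 U=1 S=0
  [1] read 0x3C idx=15: raw=0x3D007 flags P=1 W=1 U=1 S=0
  [2] read 0x3D idx=15: raw=0x3E007 flags P=1 W=1 U=1 S=0
  ✓ 0x3E69E  — 3 lookups

Access #3 PA: 0x39C1C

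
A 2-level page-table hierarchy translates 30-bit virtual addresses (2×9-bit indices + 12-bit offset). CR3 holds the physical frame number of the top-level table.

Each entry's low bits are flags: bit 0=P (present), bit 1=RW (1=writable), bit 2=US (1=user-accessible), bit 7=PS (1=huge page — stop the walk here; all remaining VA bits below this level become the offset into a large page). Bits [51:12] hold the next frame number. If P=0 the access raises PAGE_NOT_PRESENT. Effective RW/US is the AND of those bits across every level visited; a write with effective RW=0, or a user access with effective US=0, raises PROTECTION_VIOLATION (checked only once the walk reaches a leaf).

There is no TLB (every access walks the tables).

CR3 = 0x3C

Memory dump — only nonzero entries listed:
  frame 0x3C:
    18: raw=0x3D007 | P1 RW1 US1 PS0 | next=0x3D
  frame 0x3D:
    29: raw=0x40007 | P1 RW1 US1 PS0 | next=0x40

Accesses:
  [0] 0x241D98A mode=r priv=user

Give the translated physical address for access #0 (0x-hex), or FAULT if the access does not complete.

Per-access translation:
#0 VA=0x241D98A (r,user):
  [0] read 0x3C idx=18: raw=0x3D007 flags P=1 W=1 U=1 S=0
  [1] read 0x3D idx=29: raw=0x40007 flags P=1 W=1 U=1 S=0
  ✓ 0x4098A  — 2 lookups

Access #0 PA: 0x4098A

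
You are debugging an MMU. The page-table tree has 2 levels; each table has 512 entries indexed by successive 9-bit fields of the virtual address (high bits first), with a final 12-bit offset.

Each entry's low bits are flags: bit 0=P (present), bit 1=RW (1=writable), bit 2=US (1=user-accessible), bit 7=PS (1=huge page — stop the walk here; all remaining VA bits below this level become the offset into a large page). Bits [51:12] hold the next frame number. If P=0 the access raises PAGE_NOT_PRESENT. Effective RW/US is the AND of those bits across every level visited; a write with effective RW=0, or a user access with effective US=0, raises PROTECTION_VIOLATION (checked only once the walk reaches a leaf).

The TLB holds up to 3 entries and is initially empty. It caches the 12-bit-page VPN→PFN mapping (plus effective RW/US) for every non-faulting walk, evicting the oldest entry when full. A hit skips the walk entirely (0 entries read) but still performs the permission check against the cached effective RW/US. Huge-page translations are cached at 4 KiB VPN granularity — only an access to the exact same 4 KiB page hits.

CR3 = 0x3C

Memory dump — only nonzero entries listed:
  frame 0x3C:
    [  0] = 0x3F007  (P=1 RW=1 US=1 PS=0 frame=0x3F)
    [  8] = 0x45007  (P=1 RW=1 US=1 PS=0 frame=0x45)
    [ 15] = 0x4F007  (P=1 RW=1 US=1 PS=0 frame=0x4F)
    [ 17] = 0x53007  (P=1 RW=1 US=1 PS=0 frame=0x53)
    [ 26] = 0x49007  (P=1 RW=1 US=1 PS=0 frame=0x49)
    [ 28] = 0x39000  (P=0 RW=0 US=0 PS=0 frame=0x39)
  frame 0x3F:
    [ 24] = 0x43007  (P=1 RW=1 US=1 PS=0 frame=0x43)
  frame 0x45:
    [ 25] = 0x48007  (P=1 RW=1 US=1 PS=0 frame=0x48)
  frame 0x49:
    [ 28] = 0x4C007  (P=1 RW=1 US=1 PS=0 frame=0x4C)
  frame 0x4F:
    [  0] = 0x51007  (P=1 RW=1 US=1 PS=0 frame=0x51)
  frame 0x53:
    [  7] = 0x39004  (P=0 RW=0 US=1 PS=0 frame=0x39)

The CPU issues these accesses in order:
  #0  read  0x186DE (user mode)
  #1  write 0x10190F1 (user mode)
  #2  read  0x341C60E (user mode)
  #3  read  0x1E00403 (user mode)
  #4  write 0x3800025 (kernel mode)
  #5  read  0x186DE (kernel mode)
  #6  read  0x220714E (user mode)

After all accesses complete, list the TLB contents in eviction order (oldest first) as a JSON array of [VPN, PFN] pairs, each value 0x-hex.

Per-access translation:
#0 VA=0x186DE (r,user):
  [0] read 0x3C idx=0: raw=0x3F007 flags P=1 W=1 U=1 S=0
  [1] read 0x3F idx=24: raw=0x43007 flags P=1 W=1 U=1 S=0
  ✓ 0x436DE  — 2 lookups
#1 VA=0x10190F1 (w,user):
  [0] read 0x3C idx=8: raw=0x45007 flags P=1 W=1 U=1 S=0
  [1] read 0x45 idx=25: raw=0x48007 flags P=1 W=1 U=1 S=0
  ✓ 0x480F1  — 2 lookups
#2 VA=0x341C60E (r,user):
  [0] read 0x3C idx=26: raw=0x49007 flags P=1 W=1 U=1 S=0
  [1] read 0x49 idx=28: raw=0x4C007 flags P=1 W=1 U=1 S=0
  ✓ 0x4C60E  — 2 lookups
#3 VA=0x1E00403 (r,user):
  [0] read 0x3C idx=15: raw=0x4F007 flags P=1 W=1 U=1 S=0
  [1] read 0x4F idx=0: raw=0x51007 flags P=1 W=1 U=1 S=0
  ✓ 0x51403  — 2 lookups
#4 VA=0x3800025 (w,kernel):
  [0] read 0x3C idx=28: raw=0x39000 flags P=0 W=0 U=0 S=0
  ⇒ fault: PAGE_NOT_PRESENT  — 1 lookups
#5 VA=0x186DE (r,kernel):
  [0] read 0x3C idx=0: raw=0x3F007 flags P=1 W=1 U=1 S=0
  [1] read 0x3F idx=24: raw=0x43007 flags P=1 W=1 U=1 S=0
  ✓ 0x436DE  — 2 lookups
#6 VA=0x220714E (r,user):
  [0] read 0x3C idx=17: raw=0x53007 flags P=1 W=1 U=1 S=0
  [1] read 0x53 idx=7: raw=0x39004 flags P=0 W=0 U=1 S=0
  ⇒ fault: PAGE_NOT_PRESENT  — 2 lookups

TLB: [["0x341C", "0x4C"], ["0x1E00", "0x51"], ["0x18", "0x43"]]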